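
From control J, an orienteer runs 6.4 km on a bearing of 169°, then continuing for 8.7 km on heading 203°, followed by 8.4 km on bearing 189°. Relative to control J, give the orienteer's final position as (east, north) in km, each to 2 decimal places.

(-3.49, -22.59)

Leg 1 (169°, 6.4 km): east 6.4 sin 169° = 1.22, north 6.4 cos 169° = -6.28
Leg 2 (203°, 8.7 km): east 8.7 sin 203° = -3.40, north 8.7 cos 203° = -8.01
Leg 3 (189°, 8.4 km): east 8.4 sin 189° = -1.31, north 8.4 cos 189° = -8.30
Summing: -3.49 km east, -22.59 km north → (-3.49, -22.59).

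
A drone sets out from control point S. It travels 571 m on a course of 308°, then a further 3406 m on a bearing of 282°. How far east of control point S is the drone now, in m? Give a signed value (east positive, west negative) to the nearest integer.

-3782 m

Leg 1 (308°, 571 m): east 571 sin 308° = -449.95, north 571 cos 308° = 351.54
Leg 2 (282°, 3406 m): east 3406 sin 282° = -3331.57, north 3406 cos 282° = 708.15
Net east component: -3781.52 m.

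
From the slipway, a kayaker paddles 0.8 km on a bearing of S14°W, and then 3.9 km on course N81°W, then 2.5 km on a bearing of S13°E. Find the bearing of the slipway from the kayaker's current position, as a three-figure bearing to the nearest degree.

Leg 1 (S14°W, 0.8 km): east 0.8 sin 194° = -0.19, north 0.8 cos 194° = -0.78
Leg 2 (N81°W, 3.9 km): east 3.9 sin 279° = -3.85, north 3.9 cos 279° = 0.61
Leg 3 (S13°E, 2.5 km): east 2.5 sin 167° = 0.56, north 2.5 cos 167° = -2.44
Net displacement: -3.48 east, -2.60 north. Direction back to start is (3.48, 2.60): bearing = atan2(3.48, 2.60) mod 360° = 53.24° ≈ 053°.

053°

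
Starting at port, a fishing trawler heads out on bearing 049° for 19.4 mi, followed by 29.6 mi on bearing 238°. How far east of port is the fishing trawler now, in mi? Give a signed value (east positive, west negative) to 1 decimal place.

-10.5 mi

Leg 1 (049°, 19.4 mi): east 19.4 sin 49° = 14.64, north 19.4 cos 49° = 12.73
Leg 2 (238°, 29.6 mi): east 29.6 sin 238° = -25.10, north 29.6 cos 238° = -15.69
Net east component: -10.46 mi.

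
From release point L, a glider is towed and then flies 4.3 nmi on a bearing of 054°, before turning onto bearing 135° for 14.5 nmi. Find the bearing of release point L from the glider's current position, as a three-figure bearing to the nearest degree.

299°

Leg 1 (054°, 4.3 nmi): east 4.3 sin 54° = 3.48, north 4.3 cos 54° = 2.53
Leg 2 (135°, 14.5 nmi): east 14.5 sin 135° = 10.25, north 14.5 cos 135° = -10.25
Net displacement: 13.73 east, -7.73 north. Direction back to start is (-13.73, 7.73): bearing = atan2(-13.73, 7.73) mod 360° = 299.36° ≈ 299°.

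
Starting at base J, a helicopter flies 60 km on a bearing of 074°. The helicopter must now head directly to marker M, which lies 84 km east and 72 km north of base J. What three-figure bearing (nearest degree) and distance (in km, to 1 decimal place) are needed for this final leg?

025°, 61.4 km

Leg 1 (074°, 60 km): east 60 sin 74° = 57.68, north 60 cos 74° = 16.54
Current position: (57.68, 16.54). Target: (84, 72). Remaining: Δeast = 26.32, Δnorth = 55.46.
Bearing = atan2(26.32, 55.46) mod 360° = 25.39°; distance = √((26.32)² + (55.46)²) = 61.392 km.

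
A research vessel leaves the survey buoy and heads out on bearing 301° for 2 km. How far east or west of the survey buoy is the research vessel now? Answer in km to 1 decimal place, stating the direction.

1.7 km west

Leg 1 (301°, 2 km): east 2 sin 301° = -1.71, north 2 cos 301° = 1.03
Net east component: -1.71 km.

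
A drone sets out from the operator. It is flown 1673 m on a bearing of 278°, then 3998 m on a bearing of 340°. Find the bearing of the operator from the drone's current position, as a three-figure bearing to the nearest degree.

Leg 1 (278°, 1673 m): east 1673 sin 278° = -1656.72, north 1673 cos 278° = 232.84
Leg 2 (340°, 3998 m): east 3998 sin 340° = -1367.40, north 3998 cos 340° = 3756.89
Net displacement: -3024.12 east, 3989.73 north. Direction back to start is (3024.12, -3989.73): bearing = atan2(3024.12, -3989.73) mod 360° = 142.84° ≈ 143°.

143°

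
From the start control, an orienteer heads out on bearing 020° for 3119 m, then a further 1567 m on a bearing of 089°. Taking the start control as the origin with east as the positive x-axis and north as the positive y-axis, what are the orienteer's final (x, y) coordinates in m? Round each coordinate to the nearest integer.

Leg 1 (020°, 3119 m): east 3119 sin 20° = 1066.76, north 3119 cos 20° = 2930.90
Leg 2 (089°, 1567 m): east 1567 sin 89° = 1566.76, north 1567 cos 89° = 27.35
Summing: 2633.52 m east, 2958.25 m north → (2634, 2958).

(2634, 2958)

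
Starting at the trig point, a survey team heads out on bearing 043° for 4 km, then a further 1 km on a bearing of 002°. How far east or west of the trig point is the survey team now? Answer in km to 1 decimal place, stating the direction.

2.8 km east

Leg 1 (043°, 4 km): east 4 sin 43° = 2.73, north 4 cos 43° = 2.93
Leg 2 (002°, 1 km): east 1 sin 2° = 0.03, north 1 cos 2° = 1.00
Net east component: 2.76 km.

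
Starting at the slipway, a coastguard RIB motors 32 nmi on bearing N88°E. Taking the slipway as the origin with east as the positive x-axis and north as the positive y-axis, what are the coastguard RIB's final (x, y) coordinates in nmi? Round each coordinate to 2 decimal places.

Leg 1 (N88°E, 32 nmi): east 32 sin 88° = 31.98, north 32 cos 88° = 1.12
Summing: 31.98 nmi east, 1.12 nmi north → (31.98, 1.12).

(31.98, 1.12)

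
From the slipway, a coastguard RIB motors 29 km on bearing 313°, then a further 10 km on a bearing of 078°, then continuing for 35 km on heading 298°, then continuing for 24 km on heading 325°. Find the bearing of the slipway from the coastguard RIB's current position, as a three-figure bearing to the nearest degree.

Leg 1 (313°, 29 km): east 29 sin 313° = -21.21, north 29 cos 313° = 19.78
Leg 2 (078°, 10 km): east 10 sin 78° = 9.78, north 10 cos 78° = 2.08
Leg 3 (298°, 35 km): east 35 sin 298° = -30.90, north 35 cos 298° = 16.43
Leg 4 (325°, 24 km): east 24 sin 325° = -13.77, north 24 cos 325° = 19.66
Net displacement: -56.10 east, 57.95 north. Direction back to start is (56.10, -57.95): bearing = atan2(56.10, -57.95) mod 360° = 135.93° ≈ 136°.

136°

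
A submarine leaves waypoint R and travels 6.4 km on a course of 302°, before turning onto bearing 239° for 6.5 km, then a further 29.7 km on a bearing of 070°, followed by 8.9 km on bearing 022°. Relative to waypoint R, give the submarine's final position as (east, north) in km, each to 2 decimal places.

Leg 1 (302°, 6.4 km): east 6.4 sin 302° = -5.43, north 6.4 cos 302° = 3.39
Leg 2 (239°, 6.5 km): east 6.5 sin 239° = -5.57, north 6.5 cos 239° = -3.35
Leg 3 (070°, 29.7 km): east 29.7 sin 70° = 27.91, north 29.7 cos 70° = 10.16
Leg 4 (022°, 8.9 km): east 8.9 sin 22° = 3.33, north 8.9 cos 22° = 8.25
Summing: 20.24 km east, 18.45 km north → (20.24, 18.45).

(20.24, 18.45)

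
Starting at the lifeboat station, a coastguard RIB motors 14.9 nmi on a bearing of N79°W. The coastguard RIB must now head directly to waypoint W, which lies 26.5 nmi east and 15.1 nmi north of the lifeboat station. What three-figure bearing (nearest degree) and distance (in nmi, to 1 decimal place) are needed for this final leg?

Leg 1 (N79°W, 14.9 nmi): east 14.9 sin 281° = -14.63, north 14.9 cos 281° = 2.84
Current position: (-14.63, 2.84). Target: (26.5, 15.1). Remaining: Δeast = 41.13, Δnorth = 12.26.
Bearing = atan2(41.13, 12.26) mod 360° = 73.40°; distance = √((41.13)² + (12.26)²) = 42.914 nmi.

073°, 42.9 nmi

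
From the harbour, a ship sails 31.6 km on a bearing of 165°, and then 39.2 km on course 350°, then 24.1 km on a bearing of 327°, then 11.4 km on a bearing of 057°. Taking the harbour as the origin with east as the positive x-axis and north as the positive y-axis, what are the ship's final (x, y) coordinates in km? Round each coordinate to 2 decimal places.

(-2.19, 34.50)

Leg 1 (165°, 31.6 km): east 31.6 sin 165° = 8.18, north 31.6 cos 165° = -30.52
Leg 2 (350°, 39.2 km): east 39.2 sin 350° = -6.81, north 39.2 cos 350° = 38.60
Leg 3 (327°, 24.1 km): east 24.1 sin 327° = -13.13, north 24.1 cos 327° = 20.21
Leg 4 (057°, 11.4 km): east 11.4 sin 57° = 9.56, north 11.4 cos 57° = 6.21
Summing: -2.19 km east, 34.50 km north → (-2.19, 34.50).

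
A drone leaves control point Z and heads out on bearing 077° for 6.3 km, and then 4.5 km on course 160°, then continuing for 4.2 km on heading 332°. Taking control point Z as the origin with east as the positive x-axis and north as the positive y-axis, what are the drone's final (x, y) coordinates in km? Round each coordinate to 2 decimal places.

(5.71, 0.90)

Leg 1 (077°, 6.3 km): east 6.3 sin 77° = 6.14, north 6.3 cos 77° = 1.42
Leg 2 (160°, 4.5 km): east 4.5 sin 160° = 1.54, north 4.5 cos 160° = -4.23
Leg 3 (332°, 4.2 km): east 4.2 sin 332° = -1.97, north 4.2 cos 332° = 3.71
Summing: 5.71 km east, 0.90 km north → (5.71, 0.90).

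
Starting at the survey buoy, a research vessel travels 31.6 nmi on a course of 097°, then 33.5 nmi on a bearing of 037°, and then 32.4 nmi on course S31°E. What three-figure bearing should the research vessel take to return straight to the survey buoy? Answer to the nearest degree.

Leg 1 (097°, 31.6 nmi): east 31.6 sin 97° = 31.36, north 31.6 cos 97° = -3.85
Leg 2 (037°, 33.5 nmi): east 33.5 sin 37° = 20.16, north 33.5 cos 37° = 26.75
Leg 3 (S31°E, 32.4 nmi): east 32.4 sin 149° = 16.69, north 32.4 cos 149° = -27.77
Net displacement: 68.21 east, -4.87 north. Direction back to start is (-68.21, 4.87): bearing = atan2(-68.21, 4.87) mod 360° = 274.08° ≈ 274°.

274°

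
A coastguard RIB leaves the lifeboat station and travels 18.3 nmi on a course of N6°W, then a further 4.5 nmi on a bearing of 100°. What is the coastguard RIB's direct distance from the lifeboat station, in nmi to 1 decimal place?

17.6 nmi

Leg 1 (N6°W, 18.3 nmi): east 18.3 sin 354° = -1.91, north 18.3 cos 354° = 18.20
Leg 2 (100°, 4.5 nmi): east 4.5 sin 100° = 4.43, north 4.5 cos 100° = -0.78
Net: 2.52 east, 17.42 north. Distance = √((2.52)² + (17.42)²) = 17.600 nmi.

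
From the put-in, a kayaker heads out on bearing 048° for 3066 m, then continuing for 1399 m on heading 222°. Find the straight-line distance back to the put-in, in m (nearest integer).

1681 m

Leg 1 (048°, 3066 m): east 3066 sin 48° = 2278.48, north 3066 cos 48° = 2051.55
Leg 2 (222°, 1399 m): east 1399 sin 222° = -936.11, north 1399 cos 222° = -1039.66
Net: 1342.37 east, 1011.89 north. Distance = √((1342.37)² + (1011.89)²) = 1681.037 m.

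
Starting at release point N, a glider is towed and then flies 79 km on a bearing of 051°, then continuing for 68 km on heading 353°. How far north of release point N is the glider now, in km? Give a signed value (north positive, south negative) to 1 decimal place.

Leg 1 (051°, 79 km): east 79 sin 51° = 61.39, north 79 cos 51° = 49.72
Leg 2 (353°, 68 km): east 68 sin 353° = -8.29, north 68 cos 353° = 67.49
Net north component: 117.21 km.

117.2 km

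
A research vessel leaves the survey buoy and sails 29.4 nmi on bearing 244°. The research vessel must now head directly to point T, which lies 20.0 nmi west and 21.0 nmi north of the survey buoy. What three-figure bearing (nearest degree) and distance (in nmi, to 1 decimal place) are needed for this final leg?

011°, 34.5 nmi

Leg 1 (244°, 29.4 nmi): east 29.4 sin 244° = -26.42, north 29.4 cos 244° = -12.89
Current position: (-26.42, -12.89). Target: (-20.0, 21.0). Remaining: Δeast = 6.42, Δnorth = 33.89.
Bearing = atan2(6.42, 33.89) mod 360° = 10.73°; distance = √((6.42)² + (33.89)²) = 34.492 nmi.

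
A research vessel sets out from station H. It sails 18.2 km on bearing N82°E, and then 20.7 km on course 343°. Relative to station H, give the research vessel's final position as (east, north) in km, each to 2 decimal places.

(11.97, 22.33)

Leg 1 (N82°E, 18.2 km): east 18.2 sin 82° = 18.02, north 18.2 cos 82° = 2.53
Leg 2 (343°, 20.7 km): east 20.7 sin 343° = -6.05, north 20.7 cos 343° = 19.80
Summing: 11.97 km east, 22.33 km north → (11.97, 22.33).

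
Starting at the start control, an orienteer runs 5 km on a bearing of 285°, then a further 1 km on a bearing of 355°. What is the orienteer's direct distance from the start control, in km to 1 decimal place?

Leg 1 (285°, 5 km): east 5 sin 285° = -4.83, north 5 cos 285° = 1.29
Leg 2 (355°, 1 km): east 1 sin 355° = -0.09, north 1 cos 355° = 1.00
Net: -4.92 east, 2.29 north. Distance = √((-4.92)² + (2.29)²) = 5.424 km.

5.4 km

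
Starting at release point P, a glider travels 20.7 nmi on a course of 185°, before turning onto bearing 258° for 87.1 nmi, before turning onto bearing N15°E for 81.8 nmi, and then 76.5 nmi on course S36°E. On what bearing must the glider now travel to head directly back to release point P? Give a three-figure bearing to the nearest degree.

Leg 1 (185°, 20.7 nmi): east 20.7 sin 185° = -1.80, north 20.7 cos 185° = -20.62
Leg 2 (258°, 87.1 nmi): east 87.1 sin 258° = -85.20, north 87.1 cos 258° = -18.11
Leg 3 (N15°E, 81.8 nmi): east 81.8 sin 15° = 21.17, north 81.8 cos 15° = 79.01
Leg 4 (S36°E, 76.5 nmi): east 76.5 sin 144° = 44.97, north 76.5 cos 144° = -61.89
Net displacement: -20.86 east, -21.61 north. Direction back to start is (20.86, 21.61): bearing = atan2(20.86, 21.61) mod 360° = 44.00° ≈ 044°.

044°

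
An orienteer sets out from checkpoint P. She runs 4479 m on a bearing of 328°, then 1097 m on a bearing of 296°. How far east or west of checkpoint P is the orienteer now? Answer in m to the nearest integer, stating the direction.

Leg 1 (328°, 4479 m): east 4479 sin 328° = -2373.51, north 4479 cos 328° = 3798.41
Leg 2 (296°, 1097 m): east 1097 sin 296° = -985.98, north 1097 cos 296° = 480.89
Net east component: -3359.49 m.

3359 m west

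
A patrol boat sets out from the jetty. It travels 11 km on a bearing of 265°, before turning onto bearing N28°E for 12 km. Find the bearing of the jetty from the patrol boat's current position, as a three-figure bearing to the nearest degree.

151°

Leg 1 (265°, 11 km): east 11 sin 265° = -10.96, north 11 cos 265° = -0.96
Leg 2 (N28°E, 12 km): east 12 sin 28° = 5.63, north 12 cos 28° = 10.60
Net displacement: -5.32 east, 9.64 north. Direction back to start is (5.32, -9.64): bearing = atan2(5.32, -9.64) mod 360° = 151.08° ≈ 151°.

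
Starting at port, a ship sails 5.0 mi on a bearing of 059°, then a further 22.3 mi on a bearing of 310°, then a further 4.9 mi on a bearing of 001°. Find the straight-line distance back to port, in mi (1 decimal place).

Leg 1 (059°, 5.0 mi): east 5.0 sin 59° = 4.29, north 5.0 cos 59° = 2.58
Leg 2 (310°, 22.3 mi): east 22.3 sin 310° = -17.08, north 22.3 cos 310° = 14.33
Leg 3 (001°, 4.9 mi): east 4.9 sin 1° = 0.09, north 4.9 cos 1° = 4.90
Net: -12.71 east, 21.81 north. Distance = √((-12.71)² + (21.81)²) = 25.243 mi.

25.2 mi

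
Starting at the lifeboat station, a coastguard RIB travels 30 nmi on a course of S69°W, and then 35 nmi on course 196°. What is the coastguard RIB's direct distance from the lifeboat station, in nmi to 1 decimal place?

58.2 nmi

Leg 1 (S69°W, 30 nmi): east 30 sin 249° = -28.01, north 30 cos 249° = -10.75
Leg 2 (196°, 35 nmi): east 35 sin 196° = -9.65, north 35 cos 196° = -33.64
Net: -37.65 east, -44.40 north. Distance = √((-37.65)² + (-44.40)²) = 58.213 nmi.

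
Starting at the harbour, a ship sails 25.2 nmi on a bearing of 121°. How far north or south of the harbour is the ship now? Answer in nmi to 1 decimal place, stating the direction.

Leg 1 (121°, 25.2 nmi): east 25.2 sin 121° = 21.60, north 25.2 cos 121° = -12.98
Net north component: -12.98 nmi.

13.0 nmi south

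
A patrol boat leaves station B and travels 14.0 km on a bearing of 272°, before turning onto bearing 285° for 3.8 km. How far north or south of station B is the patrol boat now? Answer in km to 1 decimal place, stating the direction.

Leg 1 (272°, 14.0 km): east 14.0 sin 272° = -13.99, north 14.0 cos 272° = 0.49
Leg 2 (285°, 3.8 km): east 3.8 sin 285° = -3.67, north 3.8 cos 285° = 0.98
Net north component: 1.47 km.

1.5 km north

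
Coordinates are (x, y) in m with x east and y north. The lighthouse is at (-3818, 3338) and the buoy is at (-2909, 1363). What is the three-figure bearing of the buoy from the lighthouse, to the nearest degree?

Δeast = -2909 − -3818 = 909.00; Δnorth = 1363 − 3338 = -1975.00.
Bearing = atan2(Δeast, Δnorth) mod 360° = 155.29° ≈ 155°.

155°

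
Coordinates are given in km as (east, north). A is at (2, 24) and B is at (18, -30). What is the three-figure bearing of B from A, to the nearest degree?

Δeast = 18 − 2 = 16.00; Δnorth = -30 − 24 = -54.00.
Bearing = atan2(Δeast, Δnorth) mod 360° = 163.50° ≈ 163°.

163°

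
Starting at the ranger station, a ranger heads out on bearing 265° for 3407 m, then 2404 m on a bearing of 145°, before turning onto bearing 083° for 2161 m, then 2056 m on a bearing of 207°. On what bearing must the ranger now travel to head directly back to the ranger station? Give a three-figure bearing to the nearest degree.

Leg 1 (265°, 3407 m): east 3407 sin 265° = -3394.04, north 3407 cos 265° = -296.94
Leg 2 (145°, 2404 m): east 2404 sin 145° = 1378.88, north 2404 cos 145° = -1969.24
Leg 3 (083°, 2161 m): east 2161 sin 83° = 2144.89, north 2161 cos 83° = 263.36
Leg 4 (207°, 2056 m): east 2056 sin 207° = -933.40, north 2056 cos 207° = -1831.91
Net displacement: -803.67 east, -3834.73 north. Direction back to start is (803.67, 3834.73): bearing = atan2(803.67, 3834.73) mod 360° = 11.84° ≈ 012°.

012°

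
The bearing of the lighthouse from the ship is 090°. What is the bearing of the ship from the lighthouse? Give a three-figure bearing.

270°

Back-bearing = 090° + 180° = 270°.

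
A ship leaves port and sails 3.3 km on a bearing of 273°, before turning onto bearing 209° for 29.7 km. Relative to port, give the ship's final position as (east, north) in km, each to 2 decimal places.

Leg 1 (273°, 3.3 km): east 3.3 sin 273° = -3.30, north 3.3 cos 273° = 0.17
Leg 2 (209°, 29.7 km): east 29.7 sin 209° = -14.40, north 29.7 cos 209° = -25.98
Summing: -17.69 km east, -25.80 km north → (-17.69, -25.80).

(-17.69, -25.80)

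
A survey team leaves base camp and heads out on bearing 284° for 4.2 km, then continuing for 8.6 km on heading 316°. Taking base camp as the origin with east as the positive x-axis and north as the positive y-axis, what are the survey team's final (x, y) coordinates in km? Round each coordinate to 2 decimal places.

Leg 1 (284°, 4.2 km): east 4.2 sin 284° = -4.08, north 4.2 cos 284° = 1.02
Leg 2 (316°, 8.6 km): east 8.6 sin 316° = -5.97, north 8.6 cos 316° = 6.19
Summing: -10.05 km east, 7.20 km north → (-10.05, 7.20).

(-10.05, 7.20)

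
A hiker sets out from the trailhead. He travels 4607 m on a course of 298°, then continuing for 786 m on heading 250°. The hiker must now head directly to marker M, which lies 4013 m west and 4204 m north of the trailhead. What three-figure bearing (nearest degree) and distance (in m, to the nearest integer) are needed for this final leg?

019°, 2442 m

Leg 1 (298°, 4607 m): east 4607 sin 298° = -4067.74, north 4607 cos 298° = 2162.86
Leg 2 (250°, 786 m): east 786 sin 250° = -738.60, north 786 cos 250° = -268.83
Current position: (-4806.34, 1894.03). Target: (-4013, 4204). Remaining: Δeast = 793.34, Δnorth = 2309.97.
Bearing = atan2(793.34, 2309.97) mod 360° = 18.95°; distance = √((793.34)² + (2309.97)²) = 2442.408 m.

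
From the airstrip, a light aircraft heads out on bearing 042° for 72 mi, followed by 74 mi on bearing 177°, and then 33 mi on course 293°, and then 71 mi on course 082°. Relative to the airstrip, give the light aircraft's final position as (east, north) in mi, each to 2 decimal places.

Leg 1 (042°, 72 mi): east 72 sin 42° = 48.18, north 72 cos 42° = 53.51
Leg 2 (177°, 74 mi): east 74 sin 177° = 3.87, north 74 cos 177° = -73.90
Leg 3 (293°, 33 mi): east 33 sin 293° = -30.38, north 33 cos 293° = 12.89
Leg 4 (082°, 71 mi): east 71 sin 82° = 70.31, north 71 cos 82° = 9.88
Summing: 91.98 mi east, 2.38 mi north → (91.98, 2.38).

(91.98, 2.38)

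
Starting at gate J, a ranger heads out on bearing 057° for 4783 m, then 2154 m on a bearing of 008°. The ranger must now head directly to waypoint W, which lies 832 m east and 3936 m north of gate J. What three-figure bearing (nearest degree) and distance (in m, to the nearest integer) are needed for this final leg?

257°, 3570 m

Leg 1 (057°, 4783 m): east 4783 sin 57° = 4011.36, north 4783 cos 57° = 2605.01
Leg 2 (008°, 2154 m): east 2154 sin 8° = 299.78, north 2154 cos 8° = 2133.04
Current position: (4311.14, 4738.05). Target: (832, 3936). Remaining: Δeast = -3479.14, Δnorth = -802.05.
Bearing = atan2(-3479.14, -802.05) mod 360° = 257.02°; distance = √((-3479.14)² + (-802.05)²) = 3570.391 m.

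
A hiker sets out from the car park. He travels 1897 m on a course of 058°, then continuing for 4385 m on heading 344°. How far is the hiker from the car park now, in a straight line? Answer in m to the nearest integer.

Leg 1 (058°, 1897 m): east 1897 sin 58° = 1608.75, north 1897 cos 58° = 1005.26
Leg 2 (344°, 4385 m): east 4385 sin 344° = -1208.67, north 4385 cos 344° = 4215.13
Net: 400.08 east, 5220.39 north. Distance = √((400.08)² + (5220.39)²) = 5235.697 m.

5236 m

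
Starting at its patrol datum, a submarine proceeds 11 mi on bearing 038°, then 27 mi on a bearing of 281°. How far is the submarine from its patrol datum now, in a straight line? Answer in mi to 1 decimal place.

Leg 1 (038°, 11 mi): east 11 sin 38° = 6.77, north 11 cos 38° = 8.67
Leg 2 (281°, 27 mi): east 27 sin 281° = -26.50, north 27 cos 281° = 5.15
Net: -19.73 east, 13.82 north. Distance = √((-19.73)² + (13.82)²) = 24.090 mi.

24.1 mi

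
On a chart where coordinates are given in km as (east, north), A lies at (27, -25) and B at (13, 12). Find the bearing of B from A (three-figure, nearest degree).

339°

Δeast = 13 − 27 = -14.00; Δnorth = 12 − -25 = 37.00.
Bearing = atan2(Δeast, Δnorth) mod 360° = 339.27° ≈ 339°.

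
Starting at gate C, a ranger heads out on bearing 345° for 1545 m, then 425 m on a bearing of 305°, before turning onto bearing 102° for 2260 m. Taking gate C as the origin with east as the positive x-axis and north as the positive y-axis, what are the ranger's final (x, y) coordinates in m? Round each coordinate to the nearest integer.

Leg 1 (345°, 1545 m): east 1545 sin 345° = -399.88, north 1545 cos 345° = 1492.36
Leg 2 (305°, 425 m): east 425 sin 305° = -348.14, north 425 cos 305° = 243.77
Leg 3 (102°, 2260 m): east 2260 sin 102° = 2210.61, north 2260 cos 102° = -469.88
Summing: 1462.60 m east, 1266.24 m north → (1463, 1266).

(1463, 1266)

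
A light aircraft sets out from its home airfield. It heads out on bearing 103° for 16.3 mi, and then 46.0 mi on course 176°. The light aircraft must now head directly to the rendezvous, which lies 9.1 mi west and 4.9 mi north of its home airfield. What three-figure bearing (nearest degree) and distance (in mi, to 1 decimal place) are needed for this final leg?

333°, 61.3 mi

Leg 1 (103°, 16.3 mi): east 16.3 sin 103° = 15.88, north 16.3 cos 103° = -3.67
Leg 2 (176°, 46.0 mi): east 46.0 sin 176° = 3.21, north 46.0 cos 176° = -45.89
Current position: (19.09, -49.55). Target: (-9.1, 4.9). Remaining: Δeast = -28.19, Δnorth = 54.45.
Bearing = atan2(-28.19, 54.45) mod 360° = 332.63°; distance = √((-28.19)² + (54.45)²) = 61.319 mi.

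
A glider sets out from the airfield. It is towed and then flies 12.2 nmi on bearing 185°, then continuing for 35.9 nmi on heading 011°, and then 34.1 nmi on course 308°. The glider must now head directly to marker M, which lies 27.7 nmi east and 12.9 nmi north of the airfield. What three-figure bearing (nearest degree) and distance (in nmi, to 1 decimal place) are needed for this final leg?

Leg 1 (185°, 12.2 nmi): east 12.2 sin 185° = -1.06, north 12.2 cos 185° = -12.15
Leg 2 (011°, 35.9 nmi): east 35.9 sin 11° = 6.85, north 35.9 cos 11° = 35.24
Leg 3 (308°, 34.1 nmi): east 34.1 sin 308° = -26.87, north 34.1 cos 308° = 20.99
Current position: (-21.08, 44.08). Target: (27.7, 12.9). Remaining: Δeast = 48.78, Δnorth = -31.18.
Bearing = atan2(48.78, -31.18) mod 360° = 122.58°; distance = √((48.78)² + (-31.18)²) = 57.898 nmi.

123°, 57.9 nmi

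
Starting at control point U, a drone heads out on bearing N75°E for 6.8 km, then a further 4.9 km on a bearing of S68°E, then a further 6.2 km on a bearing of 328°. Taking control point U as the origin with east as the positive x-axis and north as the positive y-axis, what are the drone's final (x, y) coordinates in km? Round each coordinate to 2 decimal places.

(7.83, 5.18)

Leg 1 (N75°E, 6.8 km): east 6.8 sin 75° = 6.57, north 6.8 cos 75° = 1.76
Leg 2 (S68°E, 4.9 km): east 4.9 sin 112° = 4.54, north 4.9 cos 112° = -1.84
Leg 3 (328°, 6.2 km): east 6.2 sin 328° = -3.29, north 6.2 cos 328° = 5.26
Summing: 7.83 km east, 5.18 km north → (7.83, 5.18).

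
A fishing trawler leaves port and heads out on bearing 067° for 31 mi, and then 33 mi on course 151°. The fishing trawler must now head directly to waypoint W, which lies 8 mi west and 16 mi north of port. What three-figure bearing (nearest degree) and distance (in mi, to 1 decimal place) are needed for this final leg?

302°, 61.9 mi

Leg 1 (067°, 31 mi): east 31 sin 67° = 28.54, north 31 cos 67° = 12.11
Leg 2 (151°, 33 mi): east 33 sin 151° = 16.00, north 33 cos 151° = -28.86
Current position: (44.53, -16.75). Target: (-8, 16). Remaining: Δeast = -52.53, Δnorth = 32.75.
Bearing = atan2(-52.53, 32.75) mod 360° = 301.94°; distance = √((-52.53)² + (32.75)²) = 61.906 mi.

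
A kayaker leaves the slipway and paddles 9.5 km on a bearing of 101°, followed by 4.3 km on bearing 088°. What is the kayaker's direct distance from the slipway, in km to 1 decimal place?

13.7 km

Leg 1 (101°, 9.5 km): east 9.5 sin 101° = 9.33, north 9.5 cos 101° = -1.81
Leg 2 (088°, 4.3 km): east 4.3 sin 88° = 4.30, north 4.3 cos 88° = 0.15
Net: 13.62 east, -1.66 north. Distance = √((13.62)² + (-1.66)²) = 13.724 km.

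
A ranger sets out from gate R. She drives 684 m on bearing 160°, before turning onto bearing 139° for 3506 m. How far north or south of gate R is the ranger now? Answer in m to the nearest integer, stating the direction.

Leg 1 (160°, 684 m): east 684 sin 160° = 233.94, north 684 cos 160° = -642.75
Leg 2 (139°, 3506 m): east 3506 sin 139° = 2300.14, north 3506 cos 139° = -2646.01
Net north component: -3288.76 m.

3289 m south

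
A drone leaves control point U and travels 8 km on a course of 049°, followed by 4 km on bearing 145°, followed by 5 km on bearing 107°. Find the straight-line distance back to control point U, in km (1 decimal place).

Leg 1 (049°, 8 km): east 8 sin 49° = 6.04, north 8 cos 49° = 5.25
Leg 2 (145°, 4 km): east 4 sin 145° = 2.29, north 4 cos 145° = -3.28
Leg 3 (107°, 5 km): east 5 sin 107° = 4.78, north 5 cos 107° = -1.46
Net: 13.11 east, 0.51 north. Distance = √((13.11)² + (0.51)²) = 13.123 km.

13.1 km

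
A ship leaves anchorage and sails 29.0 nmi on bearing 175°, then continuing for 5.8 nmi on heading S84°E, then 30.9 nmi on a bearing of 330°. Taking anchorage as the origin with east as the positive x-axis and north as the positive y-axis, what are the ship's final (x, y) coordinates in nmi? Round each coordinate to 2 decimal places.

Leg 1 (175°, 29.0 nmi): east 29.0 sin 175° = 2.53, north 29.0 cos 175° = -28.89
Leg 2 (S84°E, 5.8 nmi): east 5.8 sin 96° = 5.77, north 5.8 cos 96° = -0.61
Leg 3 (330°, 30.9 nmi): east 30.9 sin 330° = -15.45, north 30.9 cos 330° = 26.76
Summing: -7.15 nmi east, -2.74 nmi north → (-7.15, -2.74).

(-7.15, -2.74)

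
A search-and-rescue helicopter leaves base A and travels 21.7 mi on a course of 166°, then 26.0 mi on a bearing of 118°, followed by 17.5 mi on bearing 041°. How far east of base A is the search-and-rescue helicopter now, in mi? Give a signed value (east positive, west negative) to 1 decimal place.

39.7 mi

Leg 1 (166°, 21.7 mi): east 21.7 sin 166° = 5.25, north 21.7 cos 166° = -21.06
Leg 2 (118°, 26.0 mi): east 26.0 sin 118° = 22.96, north 26.0 cos 118° = -12.21
Leg 3 (041°, 17.5 mi): east 17.5 sin 41° = 11.48, north 17.5 cos 41° = 13.21
Net east component: 39.69 mi.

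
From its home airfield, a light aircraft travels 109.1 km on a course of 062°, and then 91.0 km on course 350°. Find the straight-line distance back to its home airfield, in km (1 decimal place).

162.2 km

Leg 1 (062°, 109.1 km): east 109.1 sin 62° = 96.33, north 109.1 cos 62° = 51.22
Leg 2 (350°, 91.0 km): east 91.0 sin 350° = -15.80, north 91.0 cos 350° = 89.62
Net: 80.53 east, 140.84 north. Distance = √((80.53)² + (140.84)²) = 162.234 km.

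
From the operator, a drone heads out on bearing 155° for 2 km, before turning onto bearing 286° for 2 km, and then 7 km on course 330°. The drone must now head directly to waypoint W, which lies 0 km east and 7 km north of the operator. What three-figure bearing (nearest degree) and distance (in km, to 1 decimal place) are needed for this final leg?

Leg 1 (155°, 2 km): east 2 sin 155° = 0.85, north 2 cos 155° = -1.81
Leg 2 (286°, 2 km): east 2 sin 286° = -1.92, north 2 cos 286° = 0.55
Leg 3 (330°, 7 km): east 7 sin 330° = -3.50, north 7 cos 330° = 6.06
Current position: (-4.58, 4.80). Target: (0, 7). Remaining: Δeast = 4.58, Δnorth = 2.20.
Bearing = atan2(4.58, 2.20) mod 360° = 64.34°; distance = √((4.58)² + (2.20)²) = 5.078 km.

064°, 5.1 km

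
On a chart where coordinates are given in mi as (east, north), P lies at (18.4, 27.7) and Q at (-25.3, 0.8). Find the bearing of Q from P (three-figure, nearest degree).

Δeast = -25.3 − 18.4 = -43.70; Δnorth = 0.8 − 27.7 = -26.90.
Bearing = atan2(Δeast, Δnorth) mod 360° = 238.39° ≈ 238°.

238°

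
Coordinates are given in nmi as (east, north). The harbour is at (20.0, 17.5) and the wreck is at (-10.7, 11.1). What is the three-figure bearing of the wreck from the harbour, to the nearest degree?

Δeast = -10.7 − 20.0 = -30.70; Δnorth = 11.1 − 17.5 = -6.40.
Bearing = atan2(Δeast, Δnorth) mod 360° = 258.22° ≈ 258°.

258°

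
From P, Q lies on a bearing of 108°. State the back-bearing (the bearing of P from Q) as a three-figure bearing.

288°

Back-bearing = 108° + 180° = 288°.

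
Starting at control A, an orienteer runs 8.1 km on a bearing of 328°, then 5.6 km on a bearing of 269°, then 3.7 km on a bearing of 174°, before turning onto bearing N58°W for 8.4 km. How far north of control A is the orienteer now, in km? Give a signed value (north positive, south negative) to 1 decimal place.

7.5 km

Leg 1 (328°, 8.1 km): east 8.1 sin 328° = -4.29, north 8.1 cos 328° = 6.87
Leg 2 (269°, 5.6 km): east 5.6 sin 269° = -5.60, north 5.6 cos 269° = -0.10
Leg 3 (174°, 3.7 km): east 3.7 sin 174° = 0.39, north 3.7 cos 174° = -3.68
Leg 4 (N58°W, 8.4 km): east 8.4 sin 302° = -7.12, north 8.4 cos 302° = 4.45
Net north component: 7.54 km.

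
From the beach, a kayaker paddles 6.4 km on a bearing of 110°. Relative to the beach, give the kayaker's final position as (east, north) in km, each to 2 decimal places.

(6.01, -2.19)

Leg 1 (110°, 6.4 km): east 6.4 sin 110° = 6.01, north 6.4 cos 110° = -2.19
Summing: 6.01 km east, -2.19 km north → (6.01, -2.19).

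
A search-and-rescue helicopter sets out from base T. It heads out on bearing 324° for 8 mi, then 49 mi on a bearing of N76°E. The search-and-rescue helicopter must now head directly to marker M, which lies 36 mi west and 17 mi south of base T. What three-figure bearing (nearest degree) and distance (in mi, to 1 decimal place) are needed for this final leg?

Leg 1 (324°, 8 mi): east 8 sin 324° = -4.70, north 8 cos 324° = 6.47
Leg 2 (N76°E, 49 mi): east 49 sin 76° = 47.54, north 49 cos 76° = 11.85
Current position: (42.84, 18.33). Target: (-36, -17). Remaining: Δeast = -78.84, Δnorth = -35.33.
Bearing = atan2(-78.84, -35.33) mod 360° = 245.86°; distance = √((-78.84)² + (-35.33)²) = 86.395 mi.

246°, 86.4 mi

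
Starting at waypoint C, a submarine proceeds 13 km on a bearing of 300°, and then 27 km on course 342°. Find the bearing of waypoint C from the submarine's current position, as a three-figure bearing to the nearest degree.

149°

Leg 1 (300°, 13 km): east 13 sin 300° = -11.26, north 13 cos 300° = 6.50
Leg 2 (342°, 27 km): east 27 sin 342° = -8.34, north 27 cos 342° = 25.68
Net displacement: -19.60 east, 32.18 north. Direction back to start is (19.60, -32.18): bearing = atan2(19.60, -32.18) mod 360° = 148.65° ≈ 149°.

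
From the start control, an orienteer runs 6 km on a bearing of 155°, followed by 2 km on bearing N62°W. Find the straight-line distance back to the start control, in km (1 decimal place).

Leg 1 (155°, 6 km): east 6 sin 155° = 2.54, north 6 cos 155° = -5.44
Leg 2 (N62°W, 2 km): east 2 sin 298° = -1.77, north 2 cos 298° = 0.94
Net: 0.77 east, -4.50 north. Distance = √((0.77)² + (-4.50)²) = 4.564 km.

4.6 km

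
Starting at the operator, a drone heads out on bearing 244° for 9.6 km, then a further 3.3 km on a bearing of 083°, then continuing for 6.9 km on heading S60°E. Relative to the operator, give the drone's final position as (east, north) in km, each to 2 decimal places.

(0.62, -7.26)

Leg 1 (244°, 9.6 km): east 9.6 sin 244° = -8.63, north 9.6 cos 244° = -4.21
Leg 2 (083°, 3.3 km): east 3.3 sin 83° = 3.28, north 3.3 cos 83° = 0.40
Leg 3 (S60°E, 6.9 km): east 6.9 sin 120° = 5.98, north 6.9 cos 120° = -3.45
Summing: 0.62 km east, -7.26 km north → (0.62, -7.26).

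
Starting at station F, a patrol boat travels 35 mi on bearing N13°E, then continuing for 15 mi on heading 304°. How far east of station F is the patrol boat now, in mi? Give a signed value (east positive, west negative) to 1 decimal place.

-4.6 mi

Leg 1 (N13°E, 35 mi): east 35 sin 13° = 7.87, north 35 cos 13° = 34.10
Leg 2 (304°, 15 mi): east 15 sin 304° = -12.44, north 15 cos 304° = 8.39
Net east component: -4.56 mi.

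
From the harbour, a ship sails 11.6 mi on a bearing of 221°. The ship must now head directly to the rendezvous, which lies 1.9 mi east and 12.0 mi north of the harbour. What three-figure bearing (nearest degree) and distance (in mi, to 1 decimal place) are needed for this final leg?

025°, 22.8 mi

Leg 1 (221°, 11.6 mi): east 11.6 sin 221° = -7.61, north 11.6 cos 221° = -8.75
Current position: (-7.61, -8.75). Target: (1.9, 12.0). Remaining: Δeast = 9.51, Δnorth = 20.75.
Bearing = atan2(9.51, 20.75) mod 360° = 24.62°; distance = √((9.51)² + (20.75)²) = 22.830 mi.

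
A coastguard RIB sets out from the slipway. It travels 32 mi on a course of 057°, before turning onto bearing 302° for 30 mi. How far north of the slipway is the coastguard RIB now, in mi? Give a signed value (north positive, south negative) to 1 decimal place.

Leg 1 (057°, 32 mi): east 32 sin 57° = 26.84, north 32 cos 57° = 17.43
Leg 2 (302°, 30 mi): east 30 sin 302° = -25.44, north 30 cos 302° = 15.90
Net north component: 33.33 mi.

33.3 mi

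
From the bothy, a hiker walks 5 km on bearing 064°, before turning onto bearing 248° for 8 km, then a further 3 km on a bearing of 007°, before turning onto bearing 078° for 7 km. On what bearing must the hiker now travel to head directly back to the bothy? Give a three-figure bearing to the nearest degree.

230°

Leg 1 (064°, 5 km): east 5 sin 64° = 4.49, north 5 cos 64° = 2.19
Leg 2 (248°, 8 km): east 8 sin 248° = -7.42, north 8 cos 248° = -3.00
Leg 3 (007°, 3 km): east 3 sin 7° = 0.37, north 3 cos 7° = 2.98
Leg 4 (078°, 7 km): east 7 sin 78° = 6.85, north 7 cos 78° = 1.46
Net displacement: 4.29 east, 3.63 north. Direction back to start is (-4.29, -3.63): bearing = atan2(-4.29, -3.63) mod 360° = 229.77° ≈ 230°.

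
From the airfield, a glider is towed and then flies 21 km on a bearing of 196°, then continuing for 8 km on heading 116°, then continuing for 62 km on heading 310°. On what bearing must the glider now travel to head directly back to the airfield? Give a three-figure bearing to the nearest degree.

Leg 1 (196°, 21 km): east 21 sin 196° = -5.79, north 21 cos 196° = -20.19
Leg 2 (116°, 8 km): east 8 sin 116° = 7.19, north 8 cos 116° = -3.51
Leg 3 (310°, 62 km): east 62 sin 310° = -47.49, north 62 cos 310° = 39.85
Net displacement: -46.09 east, 16.16 north. Direction back to start is (46.09, -16.16): bearing = atan2(46.09, -16.16) mod 360° = 109.32° ≈ 109°.

109°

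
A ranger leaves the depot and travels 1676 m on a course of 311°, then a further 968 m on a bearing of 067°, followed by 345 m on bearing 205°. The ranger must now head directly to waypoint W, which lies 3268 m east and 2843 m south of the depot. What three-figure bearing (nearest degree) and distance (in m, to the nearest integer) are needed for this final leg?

Leg 1 (311°, 1676 m): east 1676 sin 311° = -1264.89, north 1676 cos 311° = 1099.55
Leg 2 (067°, 968 m): east 968 sin 67° = 891.05, north 968 cos 67° = 378.23
Leg 3 (205°, 345 m): east 345 sin 205° = -145.80, north 345 cos 205° = -312.68
Current position: (-519.65, 1165.11). Target: (3268, -2843). Remaining: Δeast = 3787.65, Δnorth = -4008.11.
Bearing = atan2(3787.65, -4008.11) mod 360° = 136.62°; distance = √((3787.65)² + (-4008.11)²) = 5514.635 m.

137°, 5515 m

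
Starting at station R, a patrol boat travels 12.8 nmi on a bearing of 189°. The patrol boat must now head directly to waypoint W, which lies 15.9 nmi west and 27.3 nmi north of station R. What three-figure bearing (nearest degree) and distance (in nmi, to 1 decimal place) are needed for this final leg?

Leg 1 (189°, 12.8 nmi): east 12.8 sin 189° = -2.00, north 12.8 cos 189° = -12.64
Current position: (-2.00, -12.64). Target: (-15.9, 27.3). Remaining: Δeast = -13.90, Δnorth = 39.94.
Bearing = atan2(-13.90, 39.94) mod 360° = 340.82°; distance = √((-13.90)² + (39.94)²) = 42.291 nmi.

341°, 42.3 nmi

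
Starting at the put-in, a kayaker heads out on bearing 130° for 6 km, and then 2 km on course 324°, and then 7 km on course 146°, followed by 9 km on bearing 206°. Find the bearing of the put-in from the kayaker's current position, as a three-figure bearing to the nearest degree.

348°

Leg 1 (130°, 6 km): east 6 sin 130° = 4.60, north 6 cos 130° = -3.86
Leg 2 (324°, 2 km): east 2 sin 324° = -1.18, north 2 cos 324° = 1.62
Leg 3 (146°, 7 km): east 7 sin 146° = 3.91, north 7 cos 146° = -5.80
Leg 4 (206°, 9 km): east 9 sin 206° = -3.95, north 9 cos 206° = -8.09
Net displacement: 3.39 east, -16.13 north. Direction back to start is (-3.39, 16.13): bearing = atan2(-3.39, 16.13) mod 360° = 348.13° ≈ 348°.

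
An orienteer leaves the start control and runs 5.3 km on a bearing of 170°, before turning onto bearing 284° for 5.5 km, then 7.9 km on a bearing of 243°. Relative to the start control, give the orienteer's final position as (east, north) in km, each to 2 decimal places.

Leg 1 (170°, 5.3 km): east 5.3 sin 170° = 0.92, north 5.3 cos 170° = -5.22
Leg 2 (284°, 5.5 km): east 5.5 sin 284° = -5.34, north 5.5 cos 284° = 1.33
Leg 3 (243°, 7.9 km): east 7.9 sin 243° = -7.04, north 7.9 cos 243° = -3.59
Summing: -11.46 km east, -7.48 km north → (-11.46, -7.48).

(-11.46, -7.48)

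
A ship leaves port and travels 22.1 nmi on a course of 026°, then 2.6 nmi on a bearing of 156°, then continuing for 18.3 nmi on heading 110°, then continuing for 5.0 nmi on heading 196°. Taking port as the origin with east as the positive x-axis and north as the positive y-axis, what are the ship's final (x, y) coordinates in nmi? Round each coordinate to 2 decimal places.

(26.56, 6.42)

Leg 1 (026°, 22.1 nmi): east 22.1 sin 26° = 9.69, north 22.1 cos 26° = 19.86
Leg 2 (156°, 2.6 nmi): east 2.6 sin 156° = 1.06, north 2.6 cos 156° = -2.38
Leg 3 (110°, 18.3 nmi): east 18.3 sin 110° = 17.20, north 18.3 cos 110° = -6.26
Leg 4 (196°, 5.0 nmi): east 5.0 sin 196° = -1.38, north 5.0 cos 196° = -4.81
Summing: 26.56 nmi east, 6.42 nmi north → (26.56, 6.42).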